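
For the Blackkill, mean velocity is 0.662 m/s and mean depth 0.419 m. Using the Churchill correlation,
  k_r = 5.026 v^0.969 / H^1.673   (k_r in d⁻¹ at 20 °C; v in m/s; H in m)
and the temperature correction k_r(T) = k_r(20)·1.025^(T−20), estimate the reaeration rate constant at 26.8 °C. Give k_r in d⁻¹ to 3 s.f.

k_r ≈ 17.1 d⁻¹

k_r(20) = 5.026 × 0.662^0.969 / 0.419^1.673 = 5.026 × 0.6705 / 0.2333 = 14.44 d⁻¹.
k_r(26.8) = 14.44 × 1.025^(26.8−20) = 14.44 × 1.183 = 17.08 d⁻¹.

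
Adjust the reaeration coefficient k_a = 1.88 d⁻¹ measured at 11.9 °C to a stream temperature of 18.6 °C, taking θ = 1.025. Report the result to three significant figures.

k_a ≈ 2.22 d⁻¹

k_a(T₂) = k_a(T₁) · θ^(T₂−T₁) = 1.88 × 1.025^(18.6−11.9)
= 1.88 × 1.025^6.70 = 1.88 × 1.180 = 2.218 d⁻¹.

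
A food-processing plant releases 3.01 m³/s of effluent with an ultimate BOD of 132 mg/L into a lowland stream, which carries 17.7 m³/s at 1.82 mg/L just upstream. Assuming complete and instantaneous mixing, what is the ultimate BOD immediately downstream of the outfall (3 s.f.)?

Flow-weighted mixing: C = (Q_r C_r + Q_w C_w)/(Q_r + Q_w)
= (17.7×1.82 + 3.01×132)/(17.7 + 3.01) = 429.5/20.71 = 20.74 mg/L.

20.7 mg/L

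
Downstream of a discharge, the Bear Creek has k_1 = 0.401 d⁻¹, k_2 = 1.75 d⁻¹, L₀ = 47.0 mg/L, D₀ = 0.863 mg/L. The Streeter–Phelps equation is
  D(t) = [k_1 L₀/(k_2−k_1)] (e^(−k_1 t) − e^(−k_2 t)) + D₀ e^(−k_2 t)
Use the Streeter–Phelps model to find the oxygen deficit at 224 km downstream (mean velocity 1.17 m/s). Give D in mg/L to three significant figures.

Travel time t = x/v = 224 km / (1.17 m/s) = 224000 m / 1.17 m/s = 191500 s = 2.216 d.
k_1 L₀/(k_2−k_1) = 0.401×47.0/(1.75−0.401) = 18.85/1.349 = 13.97 mg/L.
e^(−k_1 t) = e^(−0.401×2.216) = 0.4112; e^(−k_2 t) = e^(−1.75×2.216) = 0.02070.
D = 13.97 × (0.4112 − 0.02070) + 0.863 × 0.02070 = 5.456 + 0.01786 = 5.474 mg/L.

D ≈ 5.47 mg/L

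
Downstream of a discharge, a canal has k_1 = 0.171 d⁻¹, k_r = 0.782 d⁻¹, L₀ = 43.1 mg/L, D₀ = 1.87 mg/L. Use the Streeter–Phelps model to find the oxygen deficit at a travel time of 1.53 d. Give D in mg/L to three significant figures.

D ≈ 6.20 mg/L

k_1 L₀/(k_r−k_1) = 0.171×43.1/(0.782−0.171) = 7.370/0.6110 = 12.06 mg/L.
e^(−k_1 t) = e^(−0.171×1.530) = 0.7698; e^(−k_r t) = e^(−0.782×1.530) = 0.3023.
D = 12.06 × (0.7698 − 0.3023) + 1.87 × 0.3023 = 5.640 + 0.5652 = 6.205 mg/L.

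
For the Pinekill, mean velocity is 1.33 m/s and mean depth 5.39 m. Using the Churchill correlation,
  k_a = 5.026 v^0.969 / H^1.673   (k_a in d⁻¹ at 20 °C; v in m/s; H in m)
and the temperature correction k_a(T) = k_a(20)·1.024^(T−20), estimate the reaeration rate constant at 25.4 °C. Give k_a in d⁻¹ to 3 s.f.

k_a(20) = 5.026 × 1.33^0.969 / 5.39^1.673 = 5.026 × 1.318 / 16.75 = 0.3956 d⁻¹.
k_a(25.4) = 0.3956 × 1.024^(25.4−20) = 0.3956 × 1.137 = 0.4497 d⁻¹.

k_a ≈ 0.450 d⁻¹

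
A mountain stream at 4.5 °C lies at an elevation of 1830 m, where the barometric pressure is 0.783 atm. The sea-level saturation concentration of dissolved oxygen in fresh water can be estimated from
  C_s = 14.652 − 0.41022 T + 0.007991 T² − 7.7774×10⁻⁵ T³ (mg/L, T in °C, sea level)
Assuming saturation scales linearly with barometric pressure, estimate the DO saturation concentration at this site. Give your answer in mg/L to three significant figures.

At sea level: C_s = 14.652 − 0.41022×4.5 + 0.007991×4.5² − 7.7774×10⁻⁵×4.5³ = 12.96 mg/L.
Pressure correction: C_s' = 12.96 × 0.783 = 10.15 mg/L.

C_s ≈ 10.1 mg/L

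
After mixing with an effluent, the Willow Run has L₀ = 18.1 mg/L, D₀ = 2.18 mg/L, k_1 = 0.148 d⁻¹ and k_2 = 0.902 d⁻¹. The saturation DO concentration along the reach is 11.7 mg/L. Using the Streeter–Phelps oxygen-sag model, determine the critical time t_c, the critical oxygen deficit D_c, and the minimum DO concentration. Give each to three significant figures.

t_c ≈ 1.14 d; D_c ≈ 2.51 mg/L; min DO ≈ 9.19 mg/L

With k_2/k_1 = 6.095 and 1 − D₀(k_2−k_1)/(k_1 L₀) = 0.3864,
t_c = ln(6.095 × 0.3864) / (0.902 − 0.148) = ln(2.355) / 0.7540 = 0.8565/0.7540 = 1.136 d.
L(t_c) = L₀ e^(−k_1 t_c) = 18.1 × 0.8453 = 15.30 mg/L, and at the critical point k_2 D_c = k_1 L, so D_c = (0.148/0.902) × 15.30 = 2.510 mg/L.
Minimum DO = C_s − D_c = 11.7 − 2.510 = 9.190 mg/L.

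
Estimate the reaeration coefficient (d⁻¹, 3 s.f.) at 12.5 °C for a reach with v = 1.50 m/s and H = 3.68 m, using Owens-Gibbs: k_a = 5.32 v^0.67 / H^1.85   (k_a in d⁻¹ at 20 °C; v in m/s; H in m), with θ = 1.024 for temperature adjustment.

k_a ≈ 0.525 d⁻¹

k_a(20) = 5.32 × 1.50^0.67 / 3.68^1.85 = 5.32 × 1.312 / 11.14 = 0.6267 d⁻¹.
k_a(12.5) = 0.6267 × 1.024^(12.5−20) = 0.6267 × 0.8370 = 0.5246 d⁻¹.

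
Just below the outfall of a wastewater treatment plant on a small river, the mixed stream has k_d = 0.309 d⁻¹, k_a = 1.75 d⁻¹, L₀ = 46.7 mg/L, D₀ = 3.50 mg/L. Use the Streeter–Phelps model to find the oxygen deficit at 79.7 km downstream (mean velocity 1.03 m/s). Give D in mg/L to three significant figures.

D ≈ 6.23 mg/L

Travel time t = x/v = 79.7 km / (1.03 m/s) = 79700 m / 1.03 m/s = 77380 s = 0.8956 d.
k_d L₀/(k_a−k_d) = 0.309×46.7/(1.75−0.309) = 14.43/1.441 = 10.01 mg/L.
e^(−k_d t) = e^(−0.309×0.8956) = 0.7583; e^(−k_a t) = e^(−1.75×0.8956) = 0.2086.
D = 10.01 × (0.7583 − 0.2086) + 3.50 × 0.2086 = 5.504 + 0.7301 = 6.234 mg/L.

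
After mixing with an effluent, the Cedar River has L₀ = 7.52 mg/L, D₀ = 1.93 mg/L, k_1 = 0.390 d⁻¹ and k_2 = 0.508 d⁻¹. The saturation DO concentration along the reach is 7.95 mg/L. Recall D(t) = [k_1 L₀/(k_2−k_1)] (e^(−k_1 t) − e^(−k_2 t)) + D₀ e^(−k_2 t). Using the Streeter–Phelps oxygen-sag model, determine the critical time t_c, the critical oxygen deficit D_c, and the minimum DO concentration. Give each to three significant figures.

t_c = [1/(k_2−k_1)] ln[(k_2/k_1)(1 − D₀(k_2−k_1)/(k_1 L₀))]
= [1/(0.508−0.390)] ln[(0.508/0.390)(1 − 1.93×0.1180/(0.390×7.52))]
= (1/0.1180) ln[1.303 × 0.9223] = 8.475 × ln(1.201) = 8.475 × 0.1835 = 1.555 d.
L(t_c) = L₀ e^(−k_1 t_c) = 7.52 × 0.5453 = 4.100 mg/L, and at the critical point k_2 D_c = k_1 L, so D_c = (0.390/0.508) × 4.100 = 3.148 mg/L.
Minimum DO = C_s − D_c = 7.95 − 3.148 = 4.802 mg/L.

t_c ≈ 1.56 d; D_c ≈ 3.15 mg/L; min DO ≈ 4.80 mg/L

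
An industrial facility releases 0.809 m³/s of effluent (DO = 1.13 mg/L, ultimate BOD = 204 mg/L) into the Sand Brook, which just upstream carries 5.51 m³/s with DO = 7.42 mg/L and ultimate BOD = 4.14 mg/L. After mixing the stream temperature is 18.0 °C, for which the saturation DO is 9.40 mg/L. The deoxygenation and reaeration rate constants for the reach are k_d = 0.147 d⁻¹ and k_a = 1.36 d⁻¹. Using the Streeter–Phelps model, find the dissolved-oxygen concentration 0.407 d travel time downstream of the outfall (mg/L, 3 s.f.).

DO ≈ 6.48 mg/L

Mixed DO = (5.51×7.42 + 0.809×1.13)/(5.51+0.809) = 41.80/6.319 = 6.615 mg/L.
Mixed L₀ = (5.51×4.14 + 0.809×204)/(6.319) = 187.8/6.319 = 29.73 mg/L.
Initial deficit D₀ = C_s − DO₀ = 9.40 − 6.615 = 2.785 mg/L.
D(0.407) = [0.147×29.73/(1.36−0.147)](e^(−0.147×0.407) − e^(−1.36×0.407)) + 2.785 e^(−1.36×0.407)
= 3.603 × (0.9419 − 0.5749) + 2.785 × 0.5749 = 2.923 mg/L.
DO = 9.40 − 2.923 = 6.477 mg/L.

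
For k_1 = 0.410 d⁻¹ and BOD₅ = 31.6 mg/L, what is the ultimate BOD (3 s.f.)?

L₀ ≈ 36.3 mg/L

BOD₅ = L₀(1 − e^(−5k_1)) ⇒ L₀ = BOD₅ / (1 − e^(−5×0.410))
= 31.6 / (1 − 0.1287) = 31.6 / 0.8713 = 36.27 mg/L.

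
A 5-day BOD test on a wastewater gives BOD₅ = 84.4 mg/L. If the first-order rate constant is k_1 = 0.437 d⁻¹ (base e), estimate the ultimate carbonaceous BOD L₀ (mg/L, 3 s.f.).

L₀ ≈ 95.1 mg/L

BOD₅ = L₀(1 − e^(−5k_1)) ⇒ L₀ = BOD₅ / (1 − e^(−5×0.437))
= 84.4 / (1 − 0.1125) = 84.4 / 0.8875 = 95.10 mg/L.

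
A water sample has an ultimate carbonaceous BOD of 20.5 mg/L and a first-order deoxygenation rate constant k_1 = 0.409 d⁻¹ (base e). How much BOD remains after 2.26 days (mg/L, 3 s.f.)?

L ≈ 8.13 mg/L

L_t = L₀ e^(−k_1 t) = 20.5 × e^(−0.409×2.26) = 20.5 × 0.3968 = 8.134 mg/L.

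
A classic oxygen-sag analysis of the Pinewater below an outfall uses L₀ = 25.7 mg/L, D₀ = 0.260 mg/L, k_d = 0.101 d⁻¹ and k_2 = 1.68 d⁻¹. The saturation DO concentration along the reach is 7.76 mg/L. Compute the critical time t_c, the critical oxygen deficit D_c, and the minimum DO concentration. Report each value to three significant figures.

t_c ≈ 1.67 d; D_c ≈ 1.31 mg/L; min DO ≈ 6.45 mg/L

At the critical point dD/dt = 0, so k_d L₀ e^(−k_d t) = k_2 D. Substituting D(t) from the Streeter–Phelps equation and solving for t gives
t_c = ln[(k_2/k_d)(1 − D₀(k_2−k_d)/(k_d L₀))] / (k_2−k_d).
Here k_2−k_d = 1.579 d⁻¹ and 1 − D₀(k_2−k_d)/(k_d L₀) = 1 − 0.260×1.579/(0.101×25.7) = 0.8418, so
t_c = ln(16.63 × 0.8418) / 1.579 = 2.639 / 1.579 = 1.671 d.
L(t_c) = L₀ e^(−k_d t_c) = 25.7 × 0.8447 = 21.71 mg/L, and at the critical point k_2 D_c = k_d L, so D_c = (0.101/1.68) × 21.71 = 1.305 mg/L.
Minimum DO = C_s − D_c = 7.76 − 1.305 = 6.455 mg/L.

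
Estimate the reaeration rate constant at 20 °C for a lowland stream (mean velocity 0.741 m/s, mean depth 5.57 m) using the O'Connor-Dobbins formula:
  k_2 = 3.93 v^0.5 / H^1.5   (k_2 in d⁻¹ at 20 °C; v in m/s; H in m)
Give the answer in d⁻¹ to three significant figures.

k_2 = 3.93 × 0.741^0.5 / 5.57^1.5 = 3.93 × 0.8608 / 13.15 = 0.2573 d⁻¹.

k_2 ≈ 0.257 d⁻¹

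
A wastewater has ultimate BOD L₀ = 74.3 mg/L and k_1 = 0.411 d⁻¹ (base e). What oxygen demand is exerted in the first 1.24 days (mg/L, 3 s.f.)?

y_t = L₀(1 − e^(−k_1 t)) = 74.3 × (1 − e^(−0.411×1.24))
= 74.3 × (1 − 0.6007) = 74.3 × 0.3993 = 29.67 mg/L.

y ≈ 29.7 mg/L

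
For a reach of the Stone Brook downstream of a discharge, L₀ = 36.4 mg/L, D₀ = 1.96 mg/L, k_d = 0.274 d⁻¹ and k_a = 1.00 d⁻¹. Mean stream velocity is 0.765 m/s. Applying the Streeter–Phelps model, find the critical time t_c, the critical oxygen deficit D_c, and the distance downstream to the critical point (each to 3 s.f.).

t_c ≈ 1.57 d; D_c ≈ 6.48 mg/L; x_c ≈ 104 km

At the critical point dD/dt = 0, so k_d L₀ e^(−k_d t) = k_a D. Substituting D(t) from the Streeter–Phelps equation and solving for t gives
t_c = ln[(k_a/k_d)(1 − D₀(k_a−k_d)/(k_d L₀))] / (k_a−k_d).
Here k_a−k_d = 0.7260 d⁻¹ and 1 − D₀(k_a−k_d)/(k_d L₀) = 1 − 1.96×0.7260/(0.274×36.4) = 0.8573, so
t_c = ln(3.650 × 0.8573) / 0.7260 = 1.141 / 0.7260 = 1.571 d.
L(t_c) = L₀ e^(−k_d t_c) = 36.4 × 0.6502 = 23.67 mg/L, and at the critical point k_a D_c = k_d L, so D_c = (0.274/1.00) × 23.67 = 6.485 mg/L.
x_c = v t_c = 0.765 m/s × 1.571 d × 86400 s/d = 103900 m ≈ 104 km.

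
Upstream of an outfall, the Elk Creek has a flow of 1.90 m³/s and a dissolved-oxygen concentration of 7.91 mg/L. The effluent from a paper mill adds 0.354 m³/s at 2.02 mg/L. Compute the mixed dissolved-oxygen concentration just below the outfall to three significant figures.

6.98 mg/L

Flow-weighted mixing: C = (Q_r C_r + Q_w C_w)/(Q_r + Q_w)
= (1.90×7.91 + 0.354×2.02)/(1.90 + 0.354) = 15.74/2.254 = 6.985 mg/L.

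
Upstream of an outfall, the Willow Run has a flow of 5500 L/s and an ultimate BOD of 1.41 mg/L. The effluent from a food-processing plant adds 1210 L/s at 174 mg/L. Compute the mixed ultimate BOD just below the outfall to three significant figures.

32.5 mg/L

Flow-weighted mixing: C = (Q_r C_r + Q_w C_w)/(Q_r + Q_w)
= (5500×1.41 + 1210×174)/(5500 + 1210) = 218300/6710 = 32.53 mg/L.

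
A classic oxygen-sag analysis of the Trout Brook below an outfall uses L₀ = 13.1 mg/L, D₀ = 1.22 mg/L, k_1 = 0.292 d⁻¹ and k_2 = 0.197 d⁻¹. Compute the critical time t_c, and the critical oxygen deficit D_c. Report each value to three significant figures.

With k_2/k_1 = 0.6747 and 1 − D₀(k_2−k_1)/(k_1 L₀) = 1.030,
t_c = ln(0.6747 × 1.030) / (0.197 − 0.292) = ln(0.6951) / -0.09500 = -0.3637/-0.09500 = 3.828 d.
L(t_c) = L₀ e^(−k_1 t_c) = 13.1 × 0.3270 = 4.283 mg/L, and at the critical point k_2 D_c = k_1 L, so D_c = (0.292/0.197) × 4.283 = 6.349 mg/L.

t_c ≈ 3.83 d; D_c ≈ 6.35 mg/L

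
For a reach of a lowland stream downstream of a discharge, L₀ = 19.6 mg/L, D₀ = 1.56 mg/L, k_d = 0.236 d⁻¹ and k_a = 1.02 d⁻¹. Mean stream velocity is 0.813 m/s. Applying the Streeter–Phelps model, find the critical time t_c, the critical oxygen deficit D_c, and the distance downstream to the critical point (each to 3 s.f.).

t_c ≈ 1.48 d; D_c ≈ 3.20 mg/L; x_c ≈ 104 km

With k_a/k_d = 4.322 and 1 − D₀(k_a−k_d)/(k_d L₀) = 0.7356,
t_c = ln(4.322 × 0.7356) / (1.02 − 0.236) = ln(3.179) / 0.7840 = 1.157/0.7840 = 1.475 d.
D_c = (k_d/k_a) L₀ e^(−k_d t_c) = (0.236/1.02) × 19.6 × e^(−0.236×1.475) = 0.2314 × 19.6 × 0.7060 = 3.202 mg/L.
x_c = v t_c = 0.813 m/s × 1.475 d × 86400 s/d = 103600 m ≈ 104 km.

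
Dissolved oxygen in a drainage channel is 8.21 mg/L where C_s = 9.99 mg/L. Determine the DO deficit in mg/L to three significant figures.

D ≈ 1.78 mg/L

D = C_s − C = 9.99 − 8.21 = 1.78 mg/L.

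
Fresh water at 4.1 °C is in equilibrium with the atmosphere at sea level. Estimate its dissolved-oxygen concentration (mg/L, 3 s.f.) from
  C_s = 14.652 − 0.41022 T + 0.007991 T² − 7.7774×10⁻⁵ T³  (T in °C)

C_s ≈ 13.1 mg/L

C_s = 14.652 − 0.41022×4.1 + 0.007991×4.1² − 7.7774×10⁻⁵×4.1³ = 13.10 mg/L.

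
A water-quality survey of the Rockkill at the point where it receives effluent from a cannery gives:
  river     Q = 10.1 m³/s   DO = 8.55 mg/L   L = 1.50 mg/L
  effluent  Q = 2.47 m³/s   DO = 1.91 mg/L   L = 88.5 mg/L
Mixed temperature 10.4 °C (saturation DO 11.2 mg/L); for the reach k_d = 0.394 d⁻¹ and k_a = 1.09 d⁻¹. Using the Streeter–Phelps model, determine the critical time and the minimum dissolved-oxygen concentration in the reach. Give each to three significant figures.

Mixed DO = (10.1×8.55 + 2.47×1.91)/(10.1+2.47) = 91.07/12.57 = 7.245 mg/L.
Mixed L₀ = (10.1×1.50 + 2.47×88.5)/(12.57) = 233.7/12.57 = 18.60 mg/L.
Initial deficit D₀ = C_s − DO₀ = 11.2 − 7.245 = 3.955 mg/L.
t_c = (1/0.6960) ln[(1.09/0.394)(1 − 3.955×0.6960/(0.394×18.60))] = 1.437 × ln(1.727) = 0.7852 d.
D_c = (0.394/1.09) × 18.60 × e^(−0.394×0.7852) = 0.3615 × 18.60 × 0.7339 = 4.933 mg/L.
Minimum DO = 11.2 − 4.933 = 6.267 mg/L.

t_c ≈ 0.785 d; minimum DO ≈ 6.27 mg/L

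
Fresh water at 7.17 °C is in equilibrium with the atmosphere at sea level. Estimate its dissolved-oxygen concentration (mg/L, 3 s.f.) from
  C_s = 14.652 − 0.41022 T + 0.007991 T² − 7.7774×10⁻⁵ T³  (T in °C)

C_s = 14.652 − 0.41022×7.17 + 0.007991×7.17² − 7.7774×10⁻⁵×7.17³ = 12.09 mg/L.

C_s ≈ 12.1 mg/L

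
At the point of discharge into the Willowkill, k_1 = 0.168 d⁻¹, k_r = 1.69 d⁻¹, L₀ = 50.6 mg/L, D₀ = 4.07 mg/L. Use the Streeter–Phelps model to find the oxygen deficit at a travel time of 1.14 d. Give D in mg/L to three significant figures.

k_1 L₀/(k_r−k_1) = 0.168×50.6/(1.69−0.168) = 8.501/1.522 = 5.585 mg/L.
e^(−k_1 t) = e^(−0.168×1.140) = 0.8257; e^(−k_r t) = e^(−1.69×1.140) = 0.1456.
D = 5.585 × (0.8257 − 0.1456) + 4.07 × 0.1456 = 3.798 + 0.5928 = 4.391 mg/L.

D ≈ 4.39 mg/L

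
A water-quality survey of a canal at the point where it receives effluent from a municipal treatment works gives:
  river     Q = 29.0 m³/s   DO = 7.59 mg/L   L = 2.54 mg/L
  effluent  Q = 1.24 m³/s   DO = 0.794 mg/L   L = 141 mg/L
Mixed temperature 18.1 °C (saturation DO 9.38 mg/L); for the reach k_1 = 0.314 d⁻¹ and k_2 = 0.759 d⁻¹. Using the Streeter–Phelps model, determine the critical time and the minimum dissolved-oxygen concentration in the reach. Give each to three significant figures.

Mixed DO = (29.0×7.59 + 1.24×0.794)/(29.0+1.24) = 221.1/30.24 = 7.311 mg/L.
Mixed L₀ = (29.0×2.54 + 1.24×141)/(30.24) = 248.5/30.24 = 8.218 mg/L.
Initial deficit D₀ = C_s − DO₀ = 9.38 − 7.311 = 2.069 mg/L.
t_c = (1/0.4450) ln[(0.759/0.314)(1 − 2.069×0.4450/(0.314×8.218))] = 2.247 × ln(1.555) = 0.9918 d.
D_c = (0.314/0.759) × 8.218 × e^(−0.314×0.9918) = 0.4137 × 8.218 × 0.7324 = 2.490 mg/L.
Minimum DO = 9.38 − 2.490 = 6.890 mg/L.

t_c ≈ 0.992 d; minimum DO ≈ 6.89 mg/L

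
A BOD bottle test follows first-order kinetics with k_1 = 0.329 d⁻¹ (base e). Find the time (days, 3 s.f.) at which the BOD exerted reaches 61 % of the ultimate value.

t ≈ 2.86 d

y/L₀ = 1 − e^(−k_1 t) = 0.61 ⇒ e^(−k_1 t) = 0.390
t = −ln(0.390) / 0.329 = 0.9416 / 0.329 = 2.862 d.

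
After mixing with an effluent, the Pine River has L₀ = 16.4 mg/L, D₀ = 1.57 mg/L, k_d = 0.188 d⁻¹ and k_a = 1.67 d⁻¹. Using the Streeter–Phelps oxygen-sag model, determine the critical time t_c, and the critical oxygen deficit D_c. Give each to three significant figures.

t_c ≈ 0.526 d; D_c ≈ 1.67 mg/L

t_c = [1/(k_a−k_d)] ln[(k_a/k_d)(1 − D₀(k_a−k_d)/(k_d L₀))]
= [1/(1.67−0.188)] ln[(1.67/0.188)(1 − 1.57×1.482/(0.188×16.4))]
= (1/1.482) ln[8.883 × 0.2453] = 0.6748 × ln(2.179) = 0.6748 × 0.7791 = 0.5257 d.
D_c = (k_d/k_a) L₀ e^(−k_d t_c) = (0.188/1.67) × 16.4 × e^(−0.188×0.5257) = 0.1126 × 16.4 × 0.9059 = 1.672 mg/L.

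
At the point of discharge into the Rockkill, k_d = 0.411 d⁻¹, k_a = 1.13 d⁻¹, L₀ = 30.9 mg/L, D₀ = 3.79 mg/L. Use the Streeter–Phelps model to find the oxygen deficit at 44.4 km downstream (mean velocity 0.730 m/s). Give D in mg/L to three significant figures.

Travel time t = x/v = 44.4 km / (0.730 m/s) = 44400 m / 0.730 m/s = 60820 s = 0.7040 d.
k_d L₀/(k_a−k_d) = 0.411×30.9/(1.13−0.411) = 12.70/0.7190 = 17.66 mg/L.
e^(−k_d t) = e^(−0.411×0.7040) = 0.7488; e^(−k_a t) = e^(−1.13×0.7040) = 0.4514.
D = 17.66 × (0.7488 − 0.4514) + 3.79 × 0.4514 = 5.253 + 1.711 = 6.964 mg/L.

D ≈ 6.96 mg/L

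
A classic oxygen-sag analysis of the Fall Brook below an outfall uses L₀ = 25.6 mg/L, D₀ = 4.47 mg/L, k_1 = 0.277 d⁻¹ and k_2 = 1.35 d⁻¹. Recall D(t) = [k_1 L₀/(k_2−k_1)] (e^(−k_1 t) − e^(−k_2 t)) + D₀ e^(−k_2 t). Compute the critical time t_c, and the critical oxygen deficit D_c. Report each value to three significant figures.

At the critical point dD/dt = 0, so k_1 L₀ e^(−k_1 t) = k_2 D. Substituting D(t) from the Streeter–Phelps equation and solving for t gives
t_c = ln[(k_2/k_1)(1 − D₀(k_2−k_1)/(k_1 L₀))] / (k_2−k_1).
Here k_2−k_1 = 1.073 d⁻¹ and 1 − D₀(k_2−k_1)/(k_1 L₀) = 1 − 4.47×1.073/(0.277×25.6) = 0.3236, so
t_c = ln(4.874 × 0.3236) / 1.073 = 0.4557 / 1.073 = 0.4247 d.
D_c = (k_1/k_2) L₀ e^(−k_1 t_c) = (0.277/1.35) × 25.6 × e^(−0.277×0.4247) = 0.2052 × 25.6 × 0.8890 = 4.670 mg/L.

t_c ≈ 0.425 d; D_c ≈ 4.67 mg/L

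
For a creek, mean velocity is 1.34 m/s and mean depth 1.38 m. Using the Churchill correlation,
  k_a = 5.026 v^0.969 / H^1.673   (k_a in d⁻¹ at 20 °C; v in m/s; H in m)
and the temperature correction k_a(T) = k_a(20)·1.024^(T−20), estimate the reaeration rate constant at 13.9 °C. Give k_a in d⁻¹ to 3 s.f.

k_a(20) = 5.026 × 1.34^0.969 / 1.38^1.673 = 5.026 × 1.328 / 1.714 = 3.894 d⁻¹.
k_a(13.9) = 3.894 × 1.024^(13.9−20) = 3.894 × 0.8653 = 3.369 d⁻¹.

k_a ≈ 3.37 d⁻¹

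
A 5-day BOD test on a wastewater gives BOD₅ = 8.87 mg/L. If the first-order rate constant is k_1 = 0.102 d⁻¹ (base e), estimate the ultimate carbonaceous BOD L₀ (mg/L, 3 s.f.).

BOD₅ = L₀(1 − e^(−5k_1)) ⇒ L₀ = BOD₅ / (1 − e^(−5×0.102))
= 8.87 / (1 − 0.6005) = 8.87 / 0.3995 = 22.20 mg/L.

L₀ ≈ 22.2 mg/L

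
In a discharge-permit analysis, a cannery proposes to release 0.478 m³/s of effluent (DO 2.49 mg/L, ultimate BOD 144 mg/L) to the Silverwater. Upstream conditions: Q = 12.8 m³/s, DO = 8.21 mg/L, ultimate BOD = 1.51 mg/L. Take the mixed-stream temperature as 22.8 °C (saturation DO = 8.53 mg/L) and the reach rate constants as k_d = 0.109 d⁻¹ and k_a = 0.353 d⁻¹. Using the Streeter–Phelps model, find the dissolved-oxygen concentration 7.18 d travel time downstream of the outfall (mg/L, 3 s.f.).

DO ≈ 7.37 mg/L

Mixed DO = (12.8×8.21 + 0.478×2.49)/(12.8+0.478) = 106.3/13.28 = 8.004 mg/L.
Mixed L₀ = (12.8×1.51 + 0.478×144)/(13.28) = 88.16/13.28 = 6.640 mg/L.
Initial deficit D₀ = C_s − DO₀ = 8.53 − 8.004 = 0.5259 mg/L.
D(7.18) = [0.109×6.640/(0.353−0.109)](e^(−0.109×7.18) − e^(−0.353×7.18)) + 0.5259 e^(−0.353×7.18)
= 2.966 × (0.4572 − 0.07930) + 0.5259 × 0.07930 = 1.163 mg/L.
DO = 8.53 − 1.163 = 7.367 mg/L.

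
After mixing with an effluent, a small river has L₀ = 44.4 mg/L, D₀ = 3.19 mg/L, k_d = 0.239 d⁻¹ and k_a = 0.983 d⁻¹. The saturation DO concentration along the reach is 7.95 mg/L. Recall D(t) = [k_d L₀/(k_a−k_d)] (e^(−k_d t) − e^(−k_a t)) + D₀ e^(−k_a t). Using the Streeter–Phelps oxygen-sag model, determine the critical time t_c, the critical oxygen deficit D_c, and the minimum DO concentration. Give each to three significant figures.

At the critical point dD/dt = 0, so k_d L₀ e^(−k_d t) = k_a D. Substituting D(t) from the Streeter–Phelps equation and solving for t gives
t_c = ln[(k_a/k_d)(1 − D₀(k_a−k_d)/(k_d L₀))] / (k_a−k_d).
Here k_a−k_d = 0.7440 d⁻¹ and 1 − D₀(k_a−k_d)/(k_d L₀) = 1 − 3.19×0.7440/(0.239×44.4) = 0.7763, so
t_c = ln(4.113 × 0.7763) / 0.7440 = 1.161 / 0.7440 = 1.560 d.
L(t_c) = L₀ e^(−k_d t_c) = 44.4 × 0.6887 = 30.58 mg/L, and at the critical point k_a D_c = k_d L, so D_c = (0.239/0.983) × 30.58 = 7.435 mg/L.
Minimum DO = C_s − D_c = 7.95 − 7.435 = 0.5154 mg/L.

t_c ≈ 1.56 d; D_c ≈ 7.43 mg/L; min DO ≈ 0.515 mg/L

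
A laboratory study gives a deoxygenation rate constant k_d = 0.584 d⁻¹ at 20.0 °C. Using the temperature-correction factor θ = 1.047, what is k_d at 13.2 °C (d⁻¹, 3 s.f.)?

k_d ≈ 0.427 d⁻¹

k_d(T₂) = k_d(T₁) · θ^(T₂−T₁) = 0.584 × 1.047^(13.2−20.0)
= 0.584 × 1.047^-6.80 = 0.584 × 0.7317 = 0.4273 d⁻¹.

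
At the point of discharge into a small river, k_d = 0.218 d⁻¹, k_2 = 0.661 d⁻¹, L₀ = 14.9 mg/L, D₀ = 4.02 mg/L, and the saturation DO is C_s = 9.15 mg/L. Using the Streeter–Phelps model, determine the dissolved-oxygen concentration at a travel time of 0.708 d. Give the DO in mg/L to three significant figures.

DO ≈ 4.94 mg/L

k_d L₀/(k_2−k_d) = 0.218×14.9/(0.661−0.218) = 3.248/0.4430 = 7.332 mg/L.
e^(−k_d t) = e^(−0.218×0.7080) = 0.8570; e^(−k_2 t) = e^(−0.661×0.7080) = 0.6263.
D = 7.332 × (0.8570 − 0.6263) + 4.02 × 0.6263 = 1.692 + 2.518 = 4.209 mg/L.
DO = C_s − D = 9.15 − 4.209 = 4.941 mg/L.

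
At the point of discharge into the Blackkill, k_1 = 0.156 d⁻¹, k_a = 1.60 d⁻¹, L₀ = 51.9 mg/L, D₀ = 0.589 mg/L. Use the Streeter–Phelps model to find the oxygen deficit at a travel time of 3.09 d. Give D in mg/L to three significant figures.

D ≈ 3.43 mg/L

k_1 L₀/(k_a−k_1) = 0.156×51.9/(1.60−0.156) = 8.096/1.444 = 5.607 mg/L.
e^(−k_1 t) = e^(−0.156×3.090) = 0.6175; e^(−k_a t) = e^(−1.60×3.090) = 0.007126.
D = 5.607 × (0.6175 − 0.007126) + 0.589 × 0.007126 = 3.422 + 0.004197 = 3.427 mg/L.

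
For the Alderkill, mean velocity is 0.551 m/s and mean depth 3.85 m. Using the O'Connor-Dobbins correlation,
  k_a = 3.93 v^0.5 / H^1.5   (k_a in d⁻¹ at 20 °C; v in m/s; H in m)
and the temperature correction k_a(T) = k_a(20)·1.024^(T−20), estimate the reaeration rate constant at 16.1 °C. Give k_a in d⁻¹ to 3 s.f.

k_a ≈ 0.352 d⁻¹

k_a(20) = 3.93 × 0.551^0.5 / 3.85^1.5 = 3.93 × 0.7423 / 7.554 = 0.3862 d⁻¹.
k_a(16.1) = 0.3862 × 1.024^(16.1−20) = 0.3862 × 0.9117 = 0.3521 d⁻¹.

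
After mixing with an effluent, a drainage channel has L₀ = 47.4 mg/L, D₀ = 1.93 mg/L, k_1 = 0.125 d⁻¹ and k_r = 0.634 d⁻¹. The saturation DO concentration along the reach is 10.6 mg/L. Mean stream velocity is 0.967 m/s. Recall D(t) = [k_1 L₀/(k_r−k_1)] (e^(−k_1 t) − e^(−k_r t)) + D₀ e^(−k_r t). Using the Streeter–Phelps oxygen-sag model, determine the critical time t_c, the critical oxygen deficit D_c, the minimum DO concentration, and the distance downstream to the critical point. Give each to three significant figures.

With k_r/k_1 = 5.072 and 1 − D₀(k_r−k_1)/(k_1 L₀) = 0.8342,
t_c = ln(5.072 × 0.8342) / (0.634 − 0.125) = ln(4.231) / 0.5090 = 1.442/0.5090 = 2.834 d.
L(t_c) = L₀ e^(−k_1 t_c) = 47.4 × 0.7017 = 33.26 mg/L, and at the critical point k_r D_c = k_1 L, so D_c = (0.125/0.634) × 33.26 = 6.558 mg/L.
Minimum DO = C_s − D_c = 10.6 − 6.558 = 4.042 mg/L.
x_c = v t_c = 0.967 m/s × 2.834 d × 86400 s/d = 236800 m ≈ 237 km.

t_c ≈ 2.83 d; D_c ≈ 6.56 mg/L; min DO ≈ 4.04 mg/L; x_c ≈ 237 km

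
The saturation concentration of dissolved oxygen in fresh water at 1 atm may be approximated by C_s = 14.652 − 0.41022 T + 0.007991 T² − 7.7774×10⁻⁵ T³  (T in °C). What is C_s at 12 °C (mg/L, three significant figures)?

C_s ≈ 10.7 mg/L

C_s = 14.652 − 0.41022×12 + 0.007991×12² − 7.7774×10⁻⁵×12³ = 10.75 mg/L.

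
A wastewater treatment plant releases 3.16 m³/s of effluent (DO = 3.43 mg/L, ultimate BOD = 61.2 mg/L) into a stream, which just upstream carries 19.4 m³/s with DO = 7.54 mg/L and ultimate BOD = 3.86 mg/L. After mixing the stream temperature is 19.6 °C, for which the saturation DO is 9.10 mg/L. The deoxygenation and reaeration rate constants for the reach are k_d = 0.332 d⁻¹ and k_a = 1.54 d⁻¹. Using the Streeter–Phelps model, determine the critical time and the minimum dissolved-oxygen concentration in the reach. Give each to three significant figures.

t_c ≈ 0.393 d; minimum DO ≈ 6.85 mg/L

Mixed DO = (19.4×7.54 + 3.16×3.43)/(19.4+3.16) = 157.1/22.56 = 6.964 mg/L.
Mixed L₀ = (19.4×3.86 + 3.16×61.2)/(22.56) = 268.3/22.56 = 11.89 mg/L.
Initial deficit D₀ = C_s − DO₀ = 9.10 − 6.964 = 2.136 mg/L.
t_c = (1/1.208) ln[(1.54/0.332)(1 − 2.136×1.208/(0.332×11.89))] = 0.8278 × ln(1.607) = 0.3929 d.
D_c = (0.332/1.54) × 11.89 × e^(−0.332×0.3929) = 0.2156 × 11.89 × 0.8777 = 2.250 mg/L.
Minimum DO = 9.10 − 2.250 = 6.850 mg/L.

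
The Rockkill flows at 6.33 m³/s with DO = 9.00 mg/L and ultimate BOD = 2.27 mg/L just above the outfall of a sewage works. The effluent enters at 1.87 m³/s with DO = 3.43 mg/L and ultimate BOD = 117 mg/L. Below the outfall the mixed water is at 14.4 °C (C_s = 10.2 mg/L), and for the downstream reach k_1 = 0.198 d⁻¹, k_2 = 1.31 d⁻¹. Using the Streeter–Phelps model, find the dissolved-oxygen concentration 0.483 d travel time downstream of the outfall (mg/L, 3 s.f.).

DO ≈ 6.98 mg/L

Mixed DO = (6.33×9.00 + 1.87×3.43)/(6.33+1.87) = 63.38/8.200 = 7.730 mg/L.
Mixed L₀ = (6.33×2.27 + 1.87×117)/(8.200) = 233.2/8.200 = 28.43 mg/L.
Initial deficit D₀ = C_s − DO₀ = 10.2 − 7.730 = 2.470 mg/L.
D(0.483) = [0.198×28.43/(1.31−0.198)](e^(−0.198×0.483) − e^(−1.31×0.483)) + 2.470 e^(−1.31×0.483)
= 5.063 × (0.9088 − 0.5311) + 2.470 × 0.5311 = 3.224 mg/L.
DO = 10.2 − 3.224 = 6.976 mg/L.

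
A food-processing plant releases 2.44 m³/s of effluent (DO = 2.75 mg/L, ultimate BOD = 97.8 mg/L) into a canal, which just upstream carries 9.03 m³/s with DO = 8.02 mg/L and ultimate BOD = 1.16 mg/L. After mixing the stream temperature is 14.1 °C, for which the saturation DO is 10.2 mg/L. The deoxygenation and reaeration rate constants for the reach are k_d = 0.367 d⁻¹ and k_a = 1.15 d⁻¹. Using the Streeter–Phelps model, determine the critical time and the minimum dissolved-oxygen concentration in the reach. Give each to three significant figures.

t_c ≈ 0.958 d; minimum DO ≈ 5.32 mg/L

Mixed DO = (9.03×8.02 + 2.44×2.75)/(9.03+2.44) = 79.13/11.47 = 6.899 mg/L.
Mixed L₀ = (9.03×1.16 + 2.44×97.8)/(11.47) = 249.1/11.47 = 21.72 mg/L.
Initial deficit D₀ = C_s − DO₀ = 10.2 − 6.899 = 3.301 mg/L.
t_c = (1/0.7830) ln[(1.15/0.367)(1 − 3.301×0.7830/(0.367×21.72))] = 1.277 × ln(2.117) = 0.9581 d.
D_c = (0.367/1.15) × 21.72 × e^(−0.367×0.9581) = 0.3191 × 21.72 × 0.7036 = 4.876 mg/L.
Minimum DO = 10.2 − 4.876 = 5.324 mg/L.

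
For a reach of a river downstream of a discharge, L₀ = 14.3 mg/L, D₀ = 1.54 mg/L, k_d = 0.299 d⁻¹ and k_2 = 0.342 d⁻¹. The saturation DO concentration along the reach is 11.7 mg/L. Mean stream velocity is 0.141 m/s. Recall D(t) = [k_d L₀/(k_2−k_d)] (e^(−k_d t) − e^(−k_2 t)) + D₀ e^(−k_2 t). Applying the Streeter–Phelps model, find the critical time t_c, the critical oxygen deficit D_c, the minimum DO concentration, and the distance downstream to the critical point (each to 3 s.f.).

With k_2/k_d = 1.144 and 1 − D₀(k_2−k_d)/(k_d L₀) = 0.9845,
t_c = ln(1.144 × 0.9845) / (0.342 − 0.299) = ln(1.126) / 0.04300 = 0.1188/0.04300 = 2.762 d.
L(t_c) = L₀ e^(−k_d t_c) = 14.3 × 0.4379 = 6.262 mg/L, and at the critical point k_2 D_c = k_d L, so D_c = (0.299/0.342) × 6.262 = 5.475 mg/L.
Minimum DO = C_s − D_c = 11.7 − 5.475 = 6.225 mg/L.
x_c = v t_c = 0.141 m/s × 2.762 d × 86400 s/d = 33650 m ≈ 33.6 km.

t_c ≈ 2.76 d; D_c ≈ 5.47 mg/L; min DO ≈ 6.23 mg/L; x_c ≈ 33.6 km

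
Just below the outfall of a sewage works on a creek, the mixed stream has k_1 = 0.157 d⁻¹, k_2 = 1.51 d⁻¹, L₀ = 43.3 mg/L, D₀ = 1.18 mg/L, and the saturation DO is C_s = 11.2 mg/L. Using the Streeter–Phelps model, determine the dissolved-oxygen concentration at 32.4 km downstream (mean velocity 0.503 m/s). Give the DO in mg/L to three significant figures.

Travel time t = x/v = 32.4 km / (0.503 m/s) = 32400 m / 0.503 m/s = 64410 s = 0.7455 d.
k_1 L₀/(k_2−k_1) = 0.157×43.3/(1.51−0.157) = 6.798/1.353 = 5.024 mg/L.
e^(−k_1 t) = e^(−0.157×0.7455) = 0.8895; e^(−k_2 t) = e^(−1.51×0.7455) = 0.3244.
D = 5.024 × (0.8895 − 0.3244) + 1.18 × 0.3244 = 2.839 + 0.3828 = 3.222 mg/L.
DO = C_s − D = 11.2 − 3.222 = 7.978 mg/L.

DO ≈ 7.98 mg/L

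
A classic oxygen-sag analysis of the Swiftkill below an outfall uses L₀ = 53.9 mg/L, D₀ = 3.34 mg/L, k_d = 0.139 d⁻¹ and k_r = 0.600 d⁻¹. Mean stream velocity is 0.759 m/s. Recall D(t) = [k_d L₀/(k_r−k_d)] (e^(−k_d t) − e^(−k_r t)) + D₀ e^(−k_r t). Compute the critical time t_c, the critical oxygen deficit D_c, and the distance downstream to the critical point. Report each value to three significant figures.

t_c = [1/(k_r−k_d)] ln[(k_r/k_d)(1 − D₀(k_r−k_d)/(k_d L₀))]
= [1/(0.600−0.139)] ln[(0.600/0.139)(1 − 3.34×0.4610/(0.139×53.9))]
= (1/0.4610) ln[4.317 × 0.7945] = 2.169 × ln(3.429) = 2.169 × 1.232 = 2.673 d.
L(t_c) = L₀ e^(−k_d t_c) = 53.9 × 0.6896 = 37.17 mg/L, and at the critical point k_r D_c = k_d L, so D_c = (0.139/0.600) × 37.17 = 8.611 mg/L.
x_c = v t_c = 0.759 m/s × 2.673 d × 86400 s/d = 175300 m ≈ 175 km.

t_c ≈ 2.67 d; D_c ≈ 8.61 mg/L; x_c ≈ 175 km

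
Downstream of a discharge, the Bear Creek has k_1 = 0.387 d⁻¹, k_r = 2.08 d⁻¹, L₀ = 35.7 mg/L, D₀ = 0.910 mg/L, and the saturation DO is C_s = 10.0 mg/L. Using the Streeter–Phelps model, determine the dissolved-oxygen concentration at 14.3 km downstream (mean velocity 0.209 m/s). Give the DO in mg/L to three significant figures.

Travel time t = x/v = 14.3 km / (0.209 m/s) = 14300 m / 0.209 m/s = 68420 s = 0.7919 d.
k_1 L₀/(k_r−k_1) = 0.387×35.7/(2.08−0.387) = 13.82/1.693 = 8.161 mg/L.
e^(−k_1 t) = e^(−0.387×0.7919) = 0.7360; e^(−k_r t) = e^(−2.08×0.7919) = 0.1926.
D = 8.161 × (0.7360 − 0.1926) + 0.910 × 0.1926 = 4.435 + 0.1753 = 4.610 mg/L.
DO = C_s − D = 10.0 − 4.610 = 5.390 mg/L.

DO ≈ 5.39 mg/L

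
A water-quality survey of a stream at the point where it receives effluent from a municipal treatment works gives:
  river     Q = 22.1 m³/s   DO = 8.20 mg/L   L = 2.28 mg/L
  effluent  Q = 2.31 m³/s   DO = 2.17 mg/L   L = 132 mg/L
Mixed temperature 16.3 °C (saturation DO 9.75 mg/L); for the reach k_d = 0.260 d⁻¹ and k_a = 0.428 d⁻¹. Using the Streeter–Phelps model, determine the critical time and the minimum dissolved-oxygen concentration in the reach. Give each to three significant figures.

t_c ≈ 2.38 d; minimum DO ≈ 4.99 mg/L

Mixed DO = (22.1×8.20 + 2.31×2.17)/(22.1+2.31) = 186.2/24.41 = 7.629 mg/L.
Mixed L₀ = (22.1×2.28 + 2.31×132)/(24.41) = 355.3/24.41 = 14.56 mg/L.
Initial deficit D₀ = C_s − DO₀ = 9.75 − 7.629 = 2.121 mg/L.
t_c = (1/0.1680) ln[(0.428/0.260)(1 − 2.121×0.1680/(0.260×14.56))] = 5.952 × ln(1.491) = 2.378 d.
D_c = (0.260/0.428) × 14.56 × e^(−0.260×2.378) = 0.6075 × 14.56 × 0.5388 = 4.764 mg/L.
Minimum DO = 9.75 − 4.764 = 4.986 mg/L.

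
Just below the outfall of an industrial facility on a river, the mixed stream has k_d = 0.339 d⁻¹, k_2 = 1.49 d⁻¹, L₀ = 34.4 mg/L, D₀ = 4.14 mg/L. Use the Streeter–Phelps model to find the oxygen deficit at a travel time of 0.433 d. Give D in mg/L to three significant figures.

D ≈ 5.61 mg/L

k_d L₀/(k_2−k_d) = 0.339×34.4/(1.49−0.339) = 11.66/1.151 = 10.13 mg/L.
e^(−k_d t) = e^(−0.339×0.4330) = 0.8635; e^(−k_2 t) = e^(−1.49×0.4330) = 0.5246.
D = 10.13 × (0.8635 − 0.5246) + 4.14 × 0.5246 = 3.434 + 2.172 = 5.605 mg/L.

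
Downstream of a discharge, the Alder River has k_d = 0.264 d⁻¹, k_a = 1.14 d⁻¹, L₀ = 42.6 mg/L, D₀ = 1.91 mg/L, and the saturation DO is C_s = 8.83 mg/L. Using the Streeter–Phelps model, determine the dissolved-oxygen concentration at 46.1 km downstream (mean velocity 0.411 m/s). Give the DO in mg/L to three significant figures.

Travel time t = x/v = 46.1 km / (0.411 m/s) = 46100 m / 0.411 m/s = 112200 s = 1.298 d.
k_d L₀/(k_a−k_d) = 0.264×42.6/(1.14−0.264) = 11.25/0.8760 = 12.84 mg/L.
e^(−k_d t) = e^(−0.264×1.298) = 0.7098; e^(−k_a t) = e^(−1.14×1.298) = 0.2276.
D = 12.84 × (0.7098 − 0.2276) + 1.91 × 0.2276 = 6.190 + 0.4348 = 6.625 mg/L.
DO = C_s − D = 8.83 − 6.625 = 2.205 mg/L.

DO ≈ 2.20 mg/L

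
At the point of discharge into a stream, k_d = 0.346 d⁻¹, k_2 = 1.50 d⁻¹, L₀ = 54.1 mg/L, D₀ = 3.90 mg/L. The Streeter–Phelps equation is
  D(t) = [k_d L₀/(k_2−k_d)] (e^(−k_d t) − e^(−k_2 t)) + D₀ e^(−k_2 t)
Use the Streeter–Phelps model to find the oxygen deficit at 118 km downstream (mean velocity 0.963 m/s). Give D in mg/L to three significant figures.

Travel time t = x/v = 118 km / (0.963 m/s) = 118000 m / 0.963 m/s = 122500 s = 1.418 d.
k_d L₀/(k_2−k_d) = 0.346×54.1/(1.50−0.346) = 18.72/1.154 = 16.22 mg/L.
e^(−k_d t) = e^(−0.346×1.418) = 0.6122; e^(−k_2 t) = e^(−1.50×1.418) = 0.1192.
D = 16.22 × (0.6122 − 0.1192) + 3.90 × 0.1192 = 7.997 + 0.4647 = 8.462 mg/L.

D ≈ 8.46 mg/L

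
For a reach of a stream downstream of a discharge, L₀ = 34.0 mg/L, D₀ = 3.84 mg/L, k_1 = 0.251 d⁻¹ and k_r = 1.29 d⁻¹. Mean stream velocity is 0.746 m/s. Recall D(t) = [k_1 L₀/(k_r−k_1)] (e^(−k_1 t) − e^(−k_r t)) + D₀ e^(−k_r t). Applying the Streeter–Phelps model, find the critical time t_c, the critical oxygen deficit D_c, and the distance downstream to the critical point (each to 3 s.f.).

t_c = [1/(k_r−k_1)] ln[(k_r/k_1)(1 − D₀(k_r−k_1)/(k_1 L₀))]
= [1/(1.29−0.251)] ln[(1.29/0.251)(1 − 3.84×1.039/(0.251×34.0))]
= (1/1.039) ln[5.139 × 0.5325] = 0.9625 × ln(2.737) = 0.9625 × 1.007 = 0.9690 d.
L(t_c) = L₀ e^(−k_1 t_c) = 34.0 × 0.7841 = 26.66 mg/L, and at the critical point k_r D_c = k_1 L, so D_c = (0.251/1.29) × 26.66 = 5.187 mg/L.
x_c = v t_c = 0.746 m/s × 0.9690 d × 86400 s/d = 62450 m ≈ 62.5 km.

t_c ≈ 0.969 d; D_c ≈ 5.19 mg/L; x_c ≈ 62.5 km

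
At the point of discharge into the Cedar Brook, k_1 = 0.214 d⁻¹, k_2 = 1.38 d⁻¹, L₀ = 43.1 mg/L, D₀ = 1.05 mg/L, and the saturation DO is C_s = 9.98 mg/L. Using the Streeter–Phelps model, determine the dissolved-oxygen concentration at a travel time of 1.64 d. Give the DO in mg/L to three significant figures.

k_1 L₀/(k_2−k_1) = 0.214×43.1/(1.38−0.214) = 9.223/1.166 = 7.910 mg/L.
e^(−k_1 t) = e^(−0.214×1.640) = 0.7040; e^(−k_2 t) = e^(−1.38×1.640) = 0.1040.
D = 7.910 × (0.7040 − 0.1040) + 1.05 × 0.1040 = 4.746 + 0.1092 = 4.855 mg/L.
DO = C_s − D = 9.98 − 4.855 = 5.125 mg/L.

DO ≈ 5.12 mg/L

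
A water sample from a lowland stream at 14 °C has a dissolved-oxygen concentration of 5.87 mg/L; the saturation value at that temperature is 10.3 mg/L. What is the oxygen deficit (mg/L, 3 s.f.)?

D = C_s − C = 10.3 − 5.87 = 4.43 mg/L.

D ≈ 4.43 mg/L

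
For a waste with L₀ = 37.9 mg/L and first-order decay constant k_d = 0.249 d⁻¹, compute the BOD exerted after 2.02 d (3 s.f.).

y_t = L₀(1 − e^(−k_d t)) = 37.9 × (1 − e^(−0.249×2.02))
= 37.9 × (1 − 0.6047) = 37.9 × 0.3953 = 14.98 mg/L.

y ≈ 15.0 mg/L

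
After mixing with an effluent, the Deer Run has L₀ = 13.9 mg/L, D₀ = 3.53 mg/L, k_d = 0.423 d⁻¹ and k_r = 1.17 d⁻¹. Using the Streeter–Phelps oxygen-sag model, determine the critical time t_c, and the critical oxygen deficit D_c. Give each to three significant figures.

At the critical point dD/dt = 0, so k_d L₀ e^(−k_d t) = k_r D. Substituting D(t) from the Streeter–Phelps equation and solving for t gives
t_c = ln[(k_r/k_d)(1 − D₀(k_r−k_d)/(k_d L₀))] / (k_r−k_d).
Here k_r−k_d = 0.7470 d⁻¹ and 1 − D₀(k_r−k_d)/(k_d L₀) = 1 − 3.53×0.7470/(0.423×13.9) = 0.5515, so
t_c = ln(2.766 × 0.5515) / 0.7470 = 0.4223 / 0.7470 = 0.5653 d.
L(t_c) = L₀ e^(−k_d t_c) = 13.9 × 0.7873 = 10.94 mg/L, and at the critical point k_r D_c = k_d L, so D_c = (0.423/1.17) × 10.94 = 3.956 mg/L.

t_c ≈ 0.565 d; D_c ≈ 3.96 mg/L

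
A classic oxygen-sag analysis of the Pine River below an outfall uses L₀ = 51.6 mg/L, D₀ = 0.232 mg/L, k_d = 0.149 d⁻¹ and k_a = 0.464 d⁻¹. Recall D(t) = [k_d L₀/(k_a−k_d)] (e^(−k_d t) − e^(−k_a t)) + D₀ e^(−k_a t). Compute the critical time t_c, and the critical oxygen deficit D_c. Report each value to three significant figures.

t_c ≈ 3.58 d; D_c ≈ 9.73 mg/L

At the critical point dD/dt = 0, so k_d L₀ e^(−k_d t) = k_a D. Substituting D(t) from the Streeter–Phelps equation and solving for t gives
t_c = ln[(k_a/k_d)(1 − D₀(k_a−k_d)/(k_d L₀))] / (k_a−k_d).
Here k_a−k_d = 0.3150 d⁻¹ and 1 − D₀(k_a−k_d)/(k_d L₀) = 1 − 0.232×0.3150/(0.149×51.6) = 0.9905, so
t_c = ln(3.114 × 0.9905) / 0.3150 = 1.126 / 0.3150 = 3.576 d.
L(t_c) = L₀ e^(−k_d t_c) = 51.6 × 0.5870 = 30.29 mg/L, and at the critical point k_a D_c = k_d L, so D_c = (0.149/0.464) × 30.29 = 9.726 mg/L.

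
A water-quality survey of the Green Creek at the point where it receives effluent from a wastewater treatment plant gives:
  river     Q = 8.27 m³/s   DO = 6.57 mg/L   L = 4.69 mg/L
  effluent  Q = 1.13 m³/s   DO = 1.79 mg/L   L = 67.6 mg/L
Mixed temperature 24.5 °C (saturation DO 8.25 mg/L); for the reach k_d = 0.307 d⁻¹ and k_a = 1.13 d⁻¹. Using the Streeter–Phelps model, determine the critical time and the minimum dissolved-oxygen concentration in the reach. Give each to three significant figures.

t_c ≈ 0.757 d; minimum DO ≈ 5.61 mg/L

Mixed DO = (8.27×6.57 + 1.13×1.79)/(8.27+1.13) = 56.36/9.400 = 5.995 mg/L.
Mixed L₀ = (8.27×4.69 + 1.13×67.6)/(9.400) = 115.2/9.400 = 12.25 mg/L.
Initial deficit D₀ = C_s − DO₀ = 8.25 − 5.995 = 2.255 mg/L.
t_c = (1/0.8230) ln[(1.13/0.307)(1 − 2.255×0.8230/(0.307×12.25))] = 1.215 × ln(1.865) = 0.7574 d.
D_c = (0.307/1.13) × 12.25 × e^(−0.307×0.7574) = 0.2717 × 12.25 × 0.7925 = 2.638 mg/L.
Minimum DO = 8.25 − 2.638 = 5.612 mg/L.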